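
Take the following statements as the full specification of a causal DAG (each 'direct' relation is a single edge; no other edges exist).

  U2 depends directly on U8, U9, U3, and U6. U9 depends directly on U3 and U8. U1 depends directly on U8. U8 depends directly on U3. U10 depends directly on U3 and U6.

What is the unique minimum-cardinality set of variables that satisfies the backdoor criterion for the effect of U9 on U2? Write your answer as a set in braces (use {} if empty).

{U3, U8}

Variables eligible for adjustment (non-descendants of U9, excluding U9 and U2): {U1, U10, U3, U6, U8}.
Backdoor paths from U9 to U2:
  P1: U9 <- U3 -> U8 -> U2
  P2: U9 <- U3 -> U10 <- U6 -> U2
  P3: U9 <- U3 -> U2
  P4: U9 <- U8 <- U3 -> U10 <- U6 -> U2
  P5: U9 <- U8 <- U3 -> U2
  P6: U9 <- U8 -> U2
The empty set is not sufficient: P1 (U9 <- U3 -> U8 -> U2) has no collider blocking it and no conditioned non-collider, so it is open.
Try {U3, U8}:
  P1: blocked at fork node U3 ∈ conditioning set.
  P2: blocked at fork node U3 ∈ conditioning set.
  P3: blocked at fork node U3 ∈ conditioning set.
  P4: blocked at chain node U8 ∈ conditioning set.
  P5: blocked at chain node U8 ∈ conditioning set.
  P6: blocked at fork node U8 ∈ conditioning set.
{U3, U8} contains no descendant of U9 and blocks every backdoor path.
Every element of {U3, U8} is needed (dropping U3 leaves P3 open; dropping U8 leaves P6 open), so no proper subset is valid.
Among all size-2 subsets of the eligible variables, only {U3, U8} blocks every backdoor path, so it is the unique smallest valid adjustment set.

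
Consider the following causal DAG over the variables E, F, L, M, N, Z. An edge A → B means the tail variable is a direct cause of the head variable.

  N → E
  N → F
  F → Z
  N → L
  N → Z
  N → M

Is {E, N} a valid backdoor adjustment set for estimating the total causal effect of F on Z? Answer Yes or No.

Backdoor paths from F to Z (paths whose first edge points into F):
  P1: F <- N -> Z
Condition 1 (no descendant of F in the set): holds — descendants of F are {Z}; none are in {E, N}.
Condition 2 (every backdoor path blocked by {E, N}):
  P1: blocked at fork node N ∈ conditioning set.
{E, N} satisfies the backdoor criterion.

Yes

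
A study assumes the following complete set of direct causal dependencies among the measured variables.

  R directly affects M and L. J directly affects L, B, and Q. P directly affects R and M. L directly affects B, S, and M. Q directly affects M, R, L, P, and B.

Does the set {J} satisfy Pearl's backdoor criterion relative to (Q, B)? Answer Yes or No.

Backdoor paths from Q to B (paths whose first edge points into Q):
  P1: Q <- J -> L -> B
  P2: Q <- J -> B
Condition 1 (no descendant of Q in the set): holds — descendants of Q are {B, L, M, P, R, S}; none are in {J}.
Condition 2 (every backdoor path blocked by {J}):
  P1: blocked at fork node J ∈ conditioning set.
  P2: blocked at fork node J ∈ conditioning set.
{J} satisfies the backdoor criterion.

Yes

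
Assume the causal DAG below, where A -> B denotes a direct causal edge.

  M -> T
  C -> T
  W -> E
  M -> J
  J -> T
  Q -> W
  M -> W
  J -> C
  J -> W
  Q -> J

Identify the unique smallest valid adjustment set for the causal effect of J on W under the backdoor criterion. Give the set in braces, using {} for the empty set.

{M, Q}

Variables eligible for adjustment (non-descendants of J, excluding J and W): {M, Q}.
Backdoor paths from J to W:
  P1: J <- M -> W
  P2: J <- Q -> W
The empty set is not sufficient: P1 (J <- M -> W) has no collider blocking it and no conditioned non-collider, so it is open.
Try {M, Q}:
  P1: blocked at fork node M ∈ conditioning set.
  P2: blocked at fork node Q ∈ conditioning set.
{M, Q} contains no descendant of J and blocks every backdoor path.
Every element of {M, Q} is needed (dropping M leaves P1 open; dropping Q leaves P2 open), so no proper subset is valid.
Among all size-2 subsets of the eligible variables, only {M, Q} blocks every backdoor path, so it is the unique smallest valid adjustment set.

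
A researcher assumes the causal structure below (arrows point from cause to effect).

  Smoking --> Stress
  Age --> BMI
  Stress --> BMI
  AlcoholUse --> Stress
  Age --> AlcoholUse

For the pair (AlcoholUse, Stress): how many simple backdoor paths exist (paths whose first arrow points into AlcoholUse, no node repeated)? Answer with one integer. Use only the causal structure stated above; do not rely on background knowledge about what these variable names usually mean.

A backdoor path from AlcoholUse to Stress is any simple undirected path whose first edge points into AlcoholUse (i.e. leaves AlcoholUse via a parent).
Parents of AlcoholUse: {Age}.
Enumerating:
  P1: AlcoholUse <- Age -> BMI <- Stress
That exhausts the simple backdoor paths. Count: 1.

1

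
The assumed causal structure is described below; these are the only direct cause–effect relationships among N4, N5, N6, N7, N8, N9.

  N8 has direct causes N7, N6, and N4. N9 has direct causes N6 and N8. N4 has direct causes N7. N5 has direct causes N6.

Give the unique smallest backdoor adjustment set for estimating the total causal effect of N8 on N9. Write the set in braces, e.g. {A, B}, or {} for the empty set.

Variables eligible for adjustment (non-descendants of N8, excluding N8 and N9): {N4, N5, N6, N7}.
Backdoor paths from N8 to N9:
  P1: N8 <- N6 -> N9
The empty set is not sufficient: P1 (N8 <- N6 -> N9) has no collider blocking it and no conditioned non-collider, so it is open.
Try {N6}:
  P1: blocked at fork node N6 ∈ conditioning set.
{N6} contains no descendant of N8 and blocks every backdoor path.
No other singleton works — e.g. {N7} leaves P1 open — so {N6} is the unique smallest valid adjustment set.

{N6}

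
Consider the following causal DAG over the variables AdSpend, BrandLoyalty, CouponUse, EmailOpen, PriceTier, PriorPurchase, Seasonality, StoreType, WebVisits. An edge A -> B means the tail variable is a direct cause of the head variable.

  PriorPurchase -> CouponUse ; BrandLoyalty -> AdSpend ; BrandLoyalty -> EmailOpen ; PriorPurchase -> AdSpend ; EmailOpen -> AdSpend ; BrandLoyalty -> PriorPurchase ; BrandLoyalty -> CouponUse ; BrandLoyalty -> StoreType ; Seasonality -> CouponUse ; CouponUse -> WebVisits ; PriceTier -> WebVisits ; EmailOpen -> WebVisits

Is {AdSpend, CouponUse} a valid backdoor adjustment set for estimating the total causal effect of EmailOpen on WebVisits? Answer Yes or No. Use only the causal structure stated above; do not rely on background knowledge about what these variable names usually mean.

No

Backdoor paths from EmailOpen to WebVisits (paths whose first edge points into EmailOpen):
  P1: EmailOpen <- BrandLoyalty -> PriorPurchase -> CouponUse -> WebVisits
  P2: EmailOpen <- BrandLoyalty -> CouponUse -> WebVisits
  P3: EmailOpen <- BrandLoyalty -> AdSpend <- PriorPurchase -> CouponUse -> WebVisits
Condition 1 (no descendant of EmailOpen in the set): FAILS — AdSpend is a descendant of EmailOpen.
Condition 2 (every backdoor path blocked by {AdSpend, CouponUse}):
  P1: blocked at chain node CouponUse ∈ conditioning set.
  P2: blocked at chain node CouponUse ∈ conditioning set.
  P3: blocked at chain node CouponUse ∈ conditioning set.
{AdSpend, CouponUse} does not satisfy the backdoor criterion.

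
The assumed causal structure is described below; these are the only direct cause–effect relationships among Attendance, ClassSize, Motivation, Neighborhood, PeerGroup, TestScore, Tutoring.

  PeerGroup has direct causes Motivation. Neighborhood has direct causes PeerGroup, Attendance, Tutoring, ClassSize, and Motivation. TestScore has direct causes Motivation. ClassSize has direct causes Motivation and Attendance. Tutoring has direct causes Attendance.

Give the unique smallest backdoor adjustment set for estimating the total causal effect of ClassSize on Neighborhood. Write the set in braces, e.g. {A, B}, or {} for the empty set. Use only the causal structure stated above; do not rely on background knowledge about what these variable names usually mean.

Variables eligible for adjustment (non-descendants of ClassSize, excluding ClassSize and Neighborhood): {Attendance, Motivation, PeerGroup, TestScore, Tutoring}.
Backdoor paths from ClassSize to Neighborhood:
  P1: ClassSize <- Motivation -> PeerGroup -> Neighborhood
  P2: ClassSize <- Motivation -> Neighborhood
  P3: ClassSize <- Attendance -> Tutoring -> Neighborhood
  P4: ClassSize <- Attendance -> Neighborhood
The empty set is not sufficient: P1 (ClassSize <- Motivation -> PeerGroup -> Neighborhood) has no collider blocking it and no conditioned non-collider, so it is open.
Try {Attendance, Motivation}:
  P1: blocked at fork node Motivation ∈ conditioning set.
  P2: blocked at fork node Motivation ∈ conditioning set.
  P3: blocked at fork node Attendance ∈ conditioning set.
  P4: blocked at fork node Attendance ∈ conditioning set.
{Attendance, Motivation} contains no descendant of ClassSize and blocks every backdoor path.
Every element of {Attendance, Motivation} is needed (dropping Attendance leaves P3 open; dropping Motivation leaves P1 open), so no proper subset is valid.
Among all size-2 subsets of the eligible variables, only {Attendance, Motivation} blocks every backdoor path, so it is the unique smallest valid adjustment set.

{Attendance, Motivation}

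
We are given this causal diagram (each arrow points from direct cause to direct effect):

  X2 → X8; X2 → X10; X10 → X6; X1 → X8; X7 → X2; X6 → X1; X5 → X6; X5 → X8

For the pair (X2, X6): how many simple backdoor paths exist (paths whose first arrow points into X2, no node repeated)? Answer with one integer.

A backdoor path from X2 to X6 is any simple undirected path whose first edge points into X2 (i.e. leaves X2 via a parent).
Parents of X2: {X7}.
No simple path from any parent of X2 reaches X6 without revisiting X2, so there are no backdoor paths.

0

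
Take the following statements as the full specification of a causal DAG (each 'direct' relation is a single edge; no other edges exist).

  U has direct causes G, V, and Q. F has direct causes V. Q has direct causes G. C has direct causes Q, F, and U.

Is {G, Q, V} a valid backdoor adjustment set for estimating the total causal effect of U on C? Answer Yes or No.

Backdoor paths from U to C (paths whose first edge points into U):
  P1: U <- V -> F -> C
  P2: U <- G -> Q -> C
  P3: U <- Q -> C
Condition 1 (no descendant of U in the set): holds — descendants of U are {C}; none are in {G, Q, V}.
Condition 2 (every backdoor path blocked by {G, Q, V}):
  P1: blocked at fork node V ∈ conditioning set.
  P2: blocked at fork node G ∈ conditioning set.
  P3: blocked at fork node Q ∈ conditioning set.
{G, Q, V} satisfies the backdoor criterion.

Yes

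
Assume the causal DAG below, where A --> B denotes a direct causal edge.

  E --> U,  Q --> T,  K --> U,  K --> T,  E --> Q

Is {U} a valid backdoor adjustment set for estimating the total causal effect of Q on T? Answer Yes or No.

No

Backdoor paths from Q to T (paths whose first edge points into Q):
  P1: Q <- E -> U <- K -> T
Condition 1 (no descendant of Q in the set): holds — descendants of Q are {T}; none are in {U}.
Condition 2 (every backdoor path blocked by {U}):
  P1: open — collider(s) U are conditioned on (or have a conditioned descendant) and no non-collider on the path is in the set.
{U} does not satisfy the backdoor criterion.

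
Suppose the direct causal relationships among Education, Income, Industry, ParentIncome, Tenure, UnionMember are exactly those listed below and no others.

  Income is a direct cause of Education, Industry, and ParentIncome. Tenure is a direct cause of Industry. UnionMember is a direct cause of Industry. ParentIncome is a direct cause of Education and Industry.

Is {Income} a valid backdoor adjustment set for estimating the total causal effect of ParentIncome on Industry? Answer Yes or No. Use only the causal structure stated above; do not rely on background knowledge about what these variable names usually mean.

Backdoor paths from ParentIncome to Industry (paths whose first edge points into ParentIncome):
  P1: ParentIncome <- Income -> Industry
Condition 1 (no descendant of ParentIncome in the set): holds — descendants of ParentIncome are {Education, Industry}; none are in {Income}.
Condition 2 (every backdoor path blocked by {Income}):
  P1: blocked at fork node Income ∈ conditioning set.
{Income} satisfies the backdoor criterion.

Yes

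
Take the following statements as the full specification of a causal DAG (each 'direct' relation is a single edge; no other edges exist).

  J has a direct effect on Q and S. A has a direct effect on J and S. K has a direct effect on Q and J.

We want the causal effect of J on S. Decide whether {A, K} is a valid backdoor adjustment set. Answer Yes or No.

Backdoor paths from J to S (paths whose first edge points into J):
  P1: J <- A -> S
Condition 1 (no descendant of J in the set): holds — descendants of J are {Q, S}; none are in {A, K}.
Condition 2 (every backdoor path blocked by {A, K}):
  P1: blocked at fork node A ∈ conditioning set.
{A, K} satisfies the backdoor criterion.

Yes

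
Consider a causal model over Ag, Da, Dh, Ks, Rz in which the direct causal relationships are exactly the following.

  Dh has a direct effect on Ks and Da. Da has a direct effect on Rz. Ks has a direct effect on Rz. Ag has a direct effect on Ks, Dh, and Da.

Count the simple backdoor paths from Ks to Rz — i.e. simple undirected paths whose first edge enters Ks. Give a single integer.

A backdoor path from Ks to Rz is any simple undirected path whose first edge points into Ks (i.e. leaves Ks via a parent).
Parents of Ks: {Ag, Dh}.
Enumerating:
  P1: Ks <- Ag -> Dh -> Da -> Rz
  P2: Ks <- Ag -> Da -> Rz
  P3: Ks <- Dh <- Ag -> Da -> Rz
  P4: Ks <- Dh -> Da -> Rz
That exhausts the simple backdoor paths. Count: 4.

4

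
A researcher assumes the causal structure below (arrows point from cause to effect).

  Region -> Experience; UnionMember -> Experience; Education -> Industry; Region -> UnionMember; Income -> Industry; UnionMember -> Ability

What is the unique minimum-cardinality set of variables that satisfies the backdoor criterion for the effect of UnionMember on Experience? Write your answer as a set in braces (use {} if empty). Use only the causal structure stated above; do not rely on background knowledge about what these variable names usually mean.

Variables eligible for adjustment (non-descendants of UnionMember, excluding UnionMember and Experience): {Education, Income, Industry, Region}.
Backdoor paths from UnionMember to Experience:
  P1: UnionMember <- Region -> Experience
The empty set is not sufficient: P1 (UnionMember <- Region -> Experience) has no collider blocking it and no conditioned non-collider, so it is open.
Try {Region}:
  P1: blocked at fork node Region ∈ conditioning set.
{Region} contains no descendant of UnionMember and blocks every backdoor path.
No other singleton works — e.g. {Education} leaves P1 open — so {Region} is the unique smallest valid adjustment set.

{Region}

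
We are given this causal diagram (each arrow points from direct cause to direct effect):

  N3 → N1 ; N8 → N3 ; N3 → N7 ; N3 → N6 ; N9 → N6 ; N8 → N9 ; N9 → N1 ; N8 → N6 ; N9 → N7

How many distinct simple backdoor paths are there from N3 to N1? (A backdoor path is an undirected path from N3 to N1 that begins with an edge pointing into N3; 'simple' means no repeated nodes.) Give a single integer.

A backdoor path from N3 to N1 is any simple undirected path whose first edge points into N3 (i.e. leaves N3 via a parent).
Parents of N3: {N8}.
Enumerating:
  P1: N3 <- N8 -> N9 -> N1
  P2: N3 <- N8 -> N6 <- N9 -> N1
That exhausts the simple backdoor paths. Count: 2.

2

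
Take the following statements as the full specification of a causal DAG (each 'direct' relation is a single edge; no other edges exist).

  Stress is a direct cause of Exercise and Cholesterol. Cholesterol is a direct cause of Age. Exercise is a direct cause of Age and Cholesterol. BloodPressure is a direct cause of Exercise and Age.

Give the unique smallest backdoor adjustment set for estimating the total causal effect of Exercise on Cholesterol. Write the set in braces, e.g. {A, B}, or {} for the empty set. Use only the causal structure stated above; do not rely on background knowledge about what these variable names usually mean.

{Stress}

Variables eligible for adjustment (non-descendants of Exercise, excluding Exercise and Cholesterol): {BloodPressure, Stress}.
Backdoor paths from Exercise to Cholesterol:
  P1: Exercise <- BloodPressure -> Age <- Cholesterol
  P2: Exercise <- Stress -> Cholesterol
The empty set is not sufficient: P2 (Exercise <- Stress -> Cholesterol) has no collider blocking it and no conditioned non-collider, so it is open.
Try {Stress}:
  P1: blocked at collider Age (neither it nor any descendant is in the conditioning set).
  P2: blocked at fork node Stress ∈ conditioning set.
{Stress} contains no descendant of Exercise and blocks every backdoor path.
No other singleton works — e.g. {BloodPressure} leaves P2 open — so {Stress} is the unique smallest valid adjustment set.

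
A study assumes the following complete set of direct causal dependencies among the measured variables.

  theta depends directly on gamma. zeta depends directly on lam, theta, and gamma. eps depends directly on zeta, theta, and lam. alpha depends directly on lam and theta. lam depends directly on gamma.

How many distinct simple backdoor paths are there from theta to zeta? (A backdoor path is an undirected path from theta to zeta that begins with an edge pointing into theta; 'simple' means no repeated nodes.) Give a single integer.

3

A backdoor path from theta to zeta is any simple undirected path whose first edge points into theta (i.e. leaves theta via a parent).
Parents of theta: {gamma}.
Enumerating:
  P1: theta <- gamma -> lam -> zeta
  P2: theta <- gamma -> lam -> eps <- zeta
  P3: theta <- gamma -> zeta
That exhausts the simple backdoor paths. Count: 3.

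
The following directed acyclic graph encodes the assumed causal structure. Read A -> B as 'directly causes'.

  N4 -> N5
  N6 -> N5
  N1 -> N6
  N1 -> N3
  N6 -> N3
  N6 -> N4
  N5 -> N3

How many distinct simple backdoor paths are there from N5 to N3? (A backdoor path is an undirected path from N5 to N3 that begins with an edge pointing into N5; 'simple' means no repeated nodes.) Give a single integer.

4

A backdoor path from N5 to N3 is any simple undirected path whose first edge points into N5 (i.e. leaves N5 via a parent).
Parents of N5: {N4, N6}.
Enumerating:
  P1: N5 <- N6 <- N1 -> N3
  P2: N5 <- N6 -> N3
  P3: N5 <- N4 <- N6 <- N1 -> N3
  P4: N5 <- N4 <- N6 -> N3
That exhausts the simple backdoor paths. Count: 4.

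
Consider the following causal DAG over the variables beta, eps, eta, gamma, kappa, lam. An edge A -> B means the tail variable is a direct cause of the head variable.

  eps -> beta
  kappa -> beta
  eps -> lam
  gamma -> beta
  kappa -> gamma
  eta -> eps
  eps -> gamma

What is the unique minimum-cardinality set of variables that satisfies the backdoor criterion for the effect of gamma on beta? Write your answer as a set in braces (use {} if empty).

Variables eligible for adjustment (non-descendants of gamma, excluding gamma and beta): {eps, eta, kappa, lam}.
Backdoor paths from gamma to beta:
  P1: gamma <- kappa -> beta
  P2: gamma <- eps -> beta
The empty set is not sufficient: P1 (gamma <- kappa -> beta) has no collider blocking it and no conditioned non-collider, so it is open.
Try {eps, kappa}:
  P1: blocked at fork node kappa ∈ conditioning set.
  P2: blocked at fork node eps ∈ conditioning set.
{eps, kappa} contains no descendant of gamma and blocks every backdoor path.
Every element of {eps, kappa} is needed (dropping eps leaves P2 open; dropping kappa leaves P1 open), so no proper subset is valid.
Among all size-2 subsets of the eligible variables, only {eps, kappa} blocks every backdoor path, so it is the unique smallest valid adjustment set.

{eps, kappa}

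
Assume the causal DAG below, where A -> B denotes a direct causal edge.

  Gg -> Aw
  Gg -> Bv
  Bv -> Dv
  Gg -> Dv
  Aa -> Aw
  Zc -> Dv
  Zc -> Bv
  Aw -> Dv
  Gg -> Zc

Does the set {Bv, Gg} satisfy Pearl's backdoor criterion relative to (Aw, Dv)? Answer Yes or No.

Yes

Backdoor paths from Aw to Dv (paths whose first edge points into Aw):
  P1: Aw <- Gg -> Zc -> Bv -> Dv
  P2: Aw <- Gg -> Zc -> Dv
  P3: Aw <- Gg -> Bv <- Zc -> Dv
  P4: Aw <- Gg -> Bv -> Dv
  P5: Aw <- Gg -> Dv
Condition 1 (no descendant of Aw in the set): holds — descendants of Aw are {Dv}; none are in {Bv, Gg}.
Condition 2 (every backdoor path blocked by {Bv, Gg}):
  P1: blocked at fork node Gg ∈ conditioning set.
  P2: blocked at fork node Gg ∈ conditioning set.
  P3: blocked at fork node Gg ∈ conditioning set.
  P4: blocked at fork node Gg ∈ conditioning set.
  P5: blocked at fork node Gg ∈ conditioning set.
{Bv, Gg} satisfies the backdoor criterion.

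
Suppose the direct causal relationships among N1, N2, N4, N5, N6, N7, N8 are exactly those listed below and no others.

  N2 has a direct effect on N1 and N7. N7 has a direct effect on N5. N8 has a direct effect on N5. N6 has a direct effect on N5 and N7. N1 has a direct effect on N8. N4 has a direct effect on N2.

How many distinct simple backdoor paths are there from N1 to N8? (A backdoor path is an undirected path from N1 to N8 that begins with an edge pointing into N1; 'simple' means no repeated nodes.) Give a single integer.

2

A backdoor path from N1 to N8 is any simple undirected path whose first edge points into N1 (i.e. leaves N1 via a parent).
Parents of N1: {N2}.
Enumerating:
  P1: N1 <- N2 -> N7 <- N6 -> N5 <- N8
  P2: N1 <- N2 -> N7 -> N5 <- N8
That exhausts the simple backdoor paths. Count: 2.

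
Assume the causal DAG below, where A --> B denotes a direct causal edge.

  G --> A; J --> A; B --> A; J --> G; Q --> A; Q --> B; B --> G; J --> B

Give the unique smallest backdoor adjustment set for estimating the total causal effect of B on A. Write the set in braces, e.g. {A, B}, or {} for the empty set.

{J, Q}

Variables eligible for adjustment (non-descendants of B, excluding B and A): {J, Q}.
Backdoor paths from B to A:
  P1: B <- Q -> A
  P2: B <- J -> G -> A
  P3: B <- J -> A
The empty set is not sufficient: P1 (B <- Q -> A) has no collider blocking it and no conditioned non-collider, so it is open.
Try {J, Q}:
  P1: blocked at fork node Q ∈ conditioning set.
  P2: blocked at fork node J ∈ conditioning set.
  P3: blocked at fork node J ∈ conditioning set.
{J, Q} contains no descendant of B and blocks every backdoor path.
Every element of {J, Q} is needed (dropping J leaves P2 open; dropping Q leaves P1 open), so no proper subset is valid.
Among all size-2 subsets of the eligible variables, only {J, Q} blocks every backdoor path, so it is the unique smallest valid adjustment set.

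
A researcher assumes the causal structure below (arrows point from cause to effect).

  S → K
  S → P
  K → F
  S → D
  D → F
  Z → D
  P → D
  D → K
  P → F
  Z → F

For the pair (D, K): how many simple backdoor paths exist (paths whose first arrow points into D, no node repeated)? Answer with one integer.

6

A backdoor path from D to K is any simple undirected path whose first edge points into D (i.e. leaves D via a parent).
Parents of D: {P, S, Z}.
Enumerating:
  P1: D <- S -> P -> F <- K
  P2: D <- S -> K
  P3: D <- Z -> F <- P <- S -> K
  P4: D <- Z -> F <- K
  P5: D <- P <- S -> K
  P6: D <- P -> F <- K
That exhausts the simple backdoor paths. Count: 6.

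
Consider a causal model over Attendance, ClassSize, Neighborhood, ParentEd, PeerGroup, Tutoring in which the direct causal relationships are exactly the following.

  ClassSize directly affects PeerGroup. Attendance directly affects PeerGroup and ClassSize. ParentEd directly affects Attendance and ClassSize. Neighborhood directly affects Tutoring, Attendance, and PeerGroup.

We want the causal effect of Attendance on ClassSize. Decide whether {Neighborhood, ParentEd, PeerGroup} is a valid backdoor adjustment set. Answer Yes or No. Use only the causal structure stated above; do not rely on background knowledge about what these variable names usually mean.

Backdoor paths from Attendance to ClassSize (paths whose first edge points into Attendance):
  P1: Attendance <- Neighborhood -> PeerGroup <- ClassSize
  P2: Attendance <- ParentEd -> ClassSize
Condition 1 (no descendant of Attendance in the set): FAILS — PeerGroup is a descendant of Attendance.
Condition 2 (every backdoor path blocked by {Neighborhood, ParentEd, PeerGroup}):
  P1: blocked at fork node Neighborhood ∈ conditioning set.
  P2: blocked at fork node ParentEd ∈ conditioning set.
{Neighborhood, ParentEd, PeerGroup} does not satisfy the backdoor criterion.

No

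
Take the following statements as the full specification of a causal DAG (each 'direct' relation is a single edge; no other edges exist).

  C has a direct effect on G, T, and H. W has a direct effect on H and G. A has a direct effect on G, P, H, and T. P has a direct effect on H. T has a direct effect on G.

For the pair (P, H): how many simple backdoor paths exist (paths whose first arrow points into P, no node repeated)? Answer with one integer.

8

A backdoor path from P to H is any simple undirected path whose first edge points into P (i.e. leaves P via a parent).
Parents of P: {A}.
Enumerating:
  P1: P <- A -> T <- C -> G <- W -> H
  P2: P <- A -> T <- C -> H
  P3: P <- A -> T -> G <- C -> H
  P4: P <- A -> T -> G <- W -> H
  P5: P <- A -> G <- C -> H
  P6: P <- A -> G <- W -> H
  P7: P <- A -> G <- T <- C -> H
  P8: P <- A -> H
That exhausts the simple backdoor paths. Count: 8.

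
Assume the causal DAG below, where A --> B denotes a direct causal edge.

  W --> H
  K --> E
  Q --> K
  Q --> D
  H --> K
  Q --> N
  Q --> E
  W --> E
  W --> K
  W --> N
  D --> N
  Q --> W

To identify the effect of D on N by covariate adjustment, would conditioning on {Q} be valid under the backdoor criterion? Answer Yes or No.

Backdoor paths from D to N (paths whose first edge points into D):
  P1: D <- Q -> W -> N
  P2: D <- Q -> N
  P3: D <- Q -> K <- W -> N
  P4: D <- Q -> K <- H <- W -> N
  P5: D <- Q -> K -> E <- W -> N
  P6: D <- Q -> E <- W -> N
  P7: D <- Q -> E <- K <- W -> N
  P8: D <- Q -> E <- K <- H <- W -> N
Condition 1 (no descendant of D in the set): holds — descendants of D are {N}; none are in {Q}.
Condition 2 (every backdoor path blocked by {Q}):
  P1: blocked at fork node Q ∈ conditioning set.
  P2: blocked at fork node Q ∈ conditioning set.
  P3: blocked at fork node Q ∈ conditioning set.
  P4: blocked at fork node Q ∈ conditioning set.
  P5: blocked at fork node Q ∈ conditioning set.
  P6: blocked at fork node Q ∈ conditioning set.
  P7: blocked at fork node Q ∈ conditioning set.
  P8: blocked at fork node Q ∈ conditioning set.
{Q} satisfies the backdoor criterion.

Yes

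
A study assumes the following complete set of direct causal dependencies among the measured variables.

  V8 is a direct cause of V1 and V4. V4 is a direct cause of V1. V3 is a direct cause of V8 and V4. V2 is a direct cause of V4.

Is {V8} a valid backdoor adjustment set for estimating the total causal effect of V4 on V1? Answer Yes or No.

Yes

Backdoor paths from V4 to V1 (paths whose first edge points into V4):
  P1: V4 <- V3 -> V8 -> V1
  P2: V4 <- V8 -> V1
Condition 1 (no descendant of V4 in the set): holds — descendants of V4 are {V1}; none are in {V8}.
Condition 2 (every backdoor path blocked by {V8}):
  P1: blocked at chain node V8 ∈ conditioning set.
  P2: blocked at fork node V8 ∈ conditioning set.
{V8} satisfies the backdoor criterion.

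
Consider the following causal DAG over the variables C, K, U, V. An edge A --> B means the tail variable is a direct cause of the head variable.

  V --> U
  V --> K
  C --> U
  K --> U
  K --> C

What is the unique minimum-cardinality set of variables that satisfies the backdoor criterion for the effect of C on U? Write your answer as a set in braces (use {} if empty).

Variables eligible for adjustment (non-descendants of C, excluding C and U): {K, V}.
Backdoor paths from C to U:
  P1: C <- K <- V -> U
  P2: C <- K -> U
The empty set is not sufficient: P1 (C <- K <- V -> U) has no collider blocking it and no conditioned non-collider, so it is open.
Try {K}:
  P1: blocked at chain node K ∈ conditioning set.
  P2: blocked at fork node K ∈ conditioning set.
{K} contains no descendant of C and blocks every backdoor path.
No other singleton works — e.g. {V} leaves P2 open — so {K} is the unique smallest valid adjustment set.

{K}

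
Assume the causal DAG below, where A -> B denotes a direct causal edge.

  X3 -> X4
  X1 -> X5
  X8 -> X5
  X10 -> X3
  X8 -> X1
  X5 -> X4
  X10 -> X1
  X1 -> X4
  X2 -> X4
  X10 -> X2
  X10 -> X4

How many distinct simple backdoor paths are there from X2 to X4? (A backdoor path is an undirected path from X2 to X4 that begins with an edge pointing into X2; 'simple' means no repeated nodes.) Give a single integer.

5

A backdoor path from X2 to X4 is any simple undirected path whose first edge points into X2 (i.e. leaves X2 via a parent).
Parents of X2: {X10}.
Enumerating:
  P1: X2 <- X10 -> X1 <- X8 -> X5 -> X4
  P2: X2 <- X10 -> X1 -> X5 -> X4
  P3: X2 <- X10 -> X1 -> X4
  P4: X2 <- X10 -> X3 -> X4
  P5: X2 <- X10 -> X4
That exhausts the simple backdoor paths. Count: 5.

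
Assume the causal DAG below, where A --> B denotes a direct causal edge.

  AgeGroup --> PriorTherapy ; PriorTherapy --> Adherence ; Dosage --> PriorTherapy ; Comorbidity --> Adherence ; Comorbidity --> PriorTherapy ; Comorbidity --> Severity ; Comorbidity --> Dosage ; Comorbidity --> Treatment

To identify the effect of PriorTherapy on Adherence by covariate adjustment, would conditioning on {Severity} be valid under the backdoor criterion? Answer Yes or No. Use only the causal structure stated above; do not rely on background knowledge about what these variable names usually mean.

No

Backdoor paths from PriorTherapy to Adherence (paths whose first edge points into PriorTherapy):
  P1: PriorTherapy <- Comorbidity -> Adherence
  P2: PriorTherapy <- Dosage <- Comorbidity -> Adherence
Condition 1 (no descendant of PriorTherapy in the set): holds — descendants of PriorTherapy are {Adherence}; none are in {Severity}.
Condition 2 (every backdoor path blocked by {Severity}):
  P1: open — no interior node is in the conditioning set.
  P2: open — no interior node is in the conditioning set.
{Severity} does not satisfy the backdoor criterion.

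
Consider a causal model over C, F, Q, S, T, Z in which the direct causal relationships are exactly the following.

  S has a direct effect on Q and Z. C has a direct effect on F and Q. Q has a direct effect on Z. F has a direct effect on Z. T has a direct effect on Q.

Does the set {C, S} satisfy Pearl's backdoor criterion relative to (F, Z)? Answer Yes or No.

Backdoor paths from F to Z (paths whose first edge points into F):
  P1: F <- C -> Q <- S -> Z
  P2: F <- C -> Q -> Z
Condition 1 (no descendant of F in the set): holds — descendants of F are {Z}; none are in {C, S}.
Condition 2 (every backdoor path blocked by {C, S}):
  P1: blocked at fork node C ∈ conditioning set.
  P2: blocked at fork node C ∈ conditioning set.
{C, S} satisfies the backdoor criterion.

Yes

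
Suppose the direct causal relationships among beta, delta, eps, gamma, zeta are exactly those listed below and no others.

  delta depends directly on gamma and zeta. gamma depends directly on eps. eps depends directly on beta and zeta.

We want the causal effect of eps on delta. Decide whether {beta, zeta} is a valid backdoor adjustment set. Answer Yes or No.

Yes

Backdoor paths from eps to delta (paths whose first edge points into eps):
  P1: eps <- zeta -> delta
Condition 1 (no descendant of eps in the set): holds — descendants of eps are {delta, gamma}; none are in {beta, zeta}.
Condition 2 (every backdoor path blocked by {beta, zeta}):
  P1: blocked at fork node zeta ∈ conditioning set.
{beta, zeta} satisfies the backdoor criterion.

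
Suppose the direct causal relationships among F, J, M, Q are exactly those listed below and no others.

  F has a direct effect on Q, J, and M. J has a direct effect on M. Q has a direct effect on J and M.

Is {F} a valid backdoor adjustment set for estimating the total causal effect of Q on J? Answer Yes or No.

Backdoor paths from Q to J (paths whose first edge points into Q):
  P1: Q <- F -> J
  P2: Q <- F -> M <- J
Condition 1 (no descendant of Q in the set): holds — descendants of Q are {J, M}; none are in {F}.
Condition 2 (every backdoor path blocked by {F}):
  P1: blocked at fork node F ∈ conditioning set.
  P2: blocked at fork node F ∈ conditioning set.
{F} satisfies the backdoor criterion.

Yes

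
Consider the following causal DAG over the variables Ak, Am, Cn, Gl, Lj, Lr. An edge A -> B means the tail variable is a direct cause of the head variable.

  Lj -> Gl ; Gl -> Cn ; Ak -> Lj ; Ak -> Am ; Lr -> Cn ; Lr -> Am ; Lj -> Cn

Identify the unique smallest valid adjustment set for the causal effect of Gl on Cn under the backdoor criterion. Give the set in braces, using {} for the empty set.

Variables eligible for adjustment (non-descendants of Gl, excluding Gl and Cn): {Ak, Am, Lj, Lr}.
Backdoor paths from Gl to Cn:
  P1: Gl <- Lj <- Ak -> Am <- Lr -> Cn
  P2: Gl <- Lj -> Cn
The empty set is not sufficient: P2 (Gl <- Lj -> Cn) has no collider blocking it and no conditioned non-collider, so it is open.
Try {Lj}:
  P1: blocked at chain node Lj ∈ conditioning set.
  P2: blocked at fork node Lj ∈ conditioning set.
{Lj} contains no descendant of Gl and blocks every backdoor path.
No other singleton works — e.g. {Lr} leaves P2 open — so {Lj} is the unique smallest valid adjustment set.

{Lj}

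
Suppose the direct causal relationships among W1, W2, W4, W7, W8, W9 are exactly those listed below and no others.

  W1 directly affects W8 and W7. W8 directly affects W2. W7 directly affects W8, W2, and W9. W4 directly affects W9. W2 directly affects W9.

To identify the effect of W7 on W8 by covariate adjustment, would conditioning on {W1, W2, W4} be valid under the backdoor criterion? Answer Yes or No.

Backdoor paths from W7 to W8 (paths whose first edge points into W7):
  P1: W7 <- W1 -> W8
Condition 1 (no descendant of W7 in the set): FAILS — W2 is a descendant of W7.
Condition 2 (every backdoor path blocked by {W1, W2, W4}):
  P1: blocked at fork node W1 ∈ conditioning set.
{W1, W2, W4} does not satisfy the backdoor criterion.

No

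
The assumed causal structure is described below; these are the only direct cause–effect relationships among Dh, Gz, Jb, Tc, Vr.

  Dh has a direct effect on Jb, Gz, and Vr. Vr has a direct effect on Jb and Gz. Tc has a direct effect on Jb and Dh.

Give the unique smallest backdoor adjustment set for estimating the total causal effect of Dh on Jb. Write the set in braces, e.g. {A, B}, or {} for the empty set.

{Tc}

Variables eligible for adjustment (non-descendants of Dh, excluding Dh and Jb): {Tc}.
Backdoor paths from Dh to Jb:
  P1: Dh <- Tc -> Jb
The empty set is not sufficient: P1 (Dh <- Tc -> Jb) has no collider blocking it and no conditioned non-collider, so it is open.
Try {Tc}:
  P1: blocked at fork node Tc ∈ conditioning set.
{Tc} contains no descendant of Dh and blocks every backdoor path.
{Tc} is the unique smallest valid adjustment set.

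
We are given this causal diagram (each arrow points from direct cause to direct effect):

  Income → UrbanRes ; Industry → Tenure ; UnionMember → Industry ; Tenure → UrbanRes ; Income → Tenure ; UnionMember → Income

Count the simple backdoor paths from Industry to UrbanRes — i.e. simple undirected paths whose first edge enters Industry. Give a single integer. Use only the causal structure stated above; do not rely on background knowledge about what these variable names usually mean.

2

A backdoor path from Industry to UrbanRes is any simple undirected path whose first edge points into Industry (i.e. leaves Industry via a parent).
Parents of Industry: {UnionMember}.
Enumerating:
  P1: Industry <- UnionMember -> Income -> Tenure -> UrbanRes
  P2: Industry <- UnionMember -> Income -> UrbanRes
That exhausts the simple backdoor paths. Count: 2.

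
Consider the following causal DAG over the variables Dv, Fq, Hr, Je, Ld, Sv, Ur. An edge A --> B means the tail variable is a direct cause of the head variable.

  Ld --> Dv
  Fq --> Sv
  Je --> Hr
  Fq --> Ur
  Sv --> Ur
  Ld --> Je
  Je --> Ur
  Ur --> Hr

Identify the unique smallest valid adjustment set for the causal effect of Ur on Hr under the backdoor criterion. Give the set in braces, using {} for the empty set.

Variables eligible for adjustment (non-descendants of Ur, excluding Ur and Hr): {Dv, Fq, Je, Ld, Sv}.
Backdoor paths from Ur to Hr:
  P1: Ur <- Je -> Hr
The empty set is not sufficient: P1 (Ur <- Je -> Hr) has no collider blocking it and no conditioned non-collider, so it is open.
Try {Je}:
  P1: blocked at fork node Je ∈ conditioning set.
{Je} contains no descendant of Ur and blocks every backdoor path.
No other singleton works — e.g. {Ld} leaves P1 open — so {Je} is the unique smallest valid adjustment set.

{Je}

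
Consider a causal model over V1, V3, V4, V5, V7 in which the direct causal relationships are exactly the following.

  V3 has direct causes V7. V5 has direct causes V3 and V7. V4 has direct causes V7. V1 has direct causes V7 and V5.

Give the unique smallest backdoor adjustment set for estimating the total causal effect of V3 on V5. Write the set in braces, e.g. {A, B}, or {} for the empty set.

{V7}

Variables eligible for adjustment (non-descendants of V3, excluding V3 and V5): {V4, V7}.
Backdoor paths from V3 to V5:
  P1: V3 <- V7 -> V5
  P2: V3 <- V7 -> V1 <- V5
The empty set is not sufficient: P1 (V3 <- V7 -> V5) has no collider blocking it and no conditioned non-collider, so it is open.
Try {V7}:
  P1: blocked at fork node V7 ∈ conditioning set.
  P2: blocked at fork node V7 ∈ conditioning set.
{V7} contains no descendant of V3 and blocks every backdoor path.
No other singleton works — e.g. {V4} leaves P1 open — so {V7} is the unique smallest valid adjustment set.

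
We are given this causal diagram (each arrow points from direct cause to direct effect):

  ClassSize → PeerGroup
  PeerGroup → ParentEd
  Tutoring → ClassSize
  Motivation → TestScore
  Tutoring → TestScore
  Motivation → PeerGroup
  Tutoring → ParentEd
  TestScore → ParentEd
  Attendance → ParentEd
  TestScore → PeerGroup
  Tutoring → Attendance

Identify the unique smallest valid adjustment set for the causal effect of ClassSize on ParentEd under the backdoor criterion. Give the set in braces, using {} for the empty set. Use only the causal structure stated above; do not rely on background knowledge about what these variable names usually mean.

{Tutoring}

Variables eligible for adjustment (non-descendants of ClassSize, excluding ClassSize and ParentEd): {Attendance, Motivation, TestScore, Tutoring}.
Backdoor paths from ClassSize to ParentEd:
  P1: ClassSize <- Tutoring -> TestScore <- Motivation -> PeerGroup -> ParentEd
  P2: ClassSize <- Tutoring -> TestScore -> PeerGroup -> ParentEd
  P3: ClassSize <- Tutoring -> TestScore -> ParentEd
  P4: ClassSize <- Tutoring -> Attendance -> ParentEd
  P5: ClassSize <- Tutoring -> ParentEd
The empty set is not sufficient: P2 (ClassSize <- Tutoring -> TestScore -> PeerGroup -> ParentEd) has no collider blocking it and no conditioned non-collider, so it is open.
Try {Tutoring}:
  P1: blocked at fork node Tutoring ∈ conditioning set.
  P2: blocked at fork node Tutoring ∈ conditioning set.
  P3: blocked at fork node Tutoring ∈ conditioning set.
  P4: blocked at fork node Tutoring ∈ conditioning set.
  P5: blocked at fork node Tutoring ∈ conditioning set.
{Tutoring} contains no descendant of ClassSize and blocks every backdoor path.
No other singleton works — e.g. {Motivation} leaves P2 open — so {Tutoring} is the unique smallest valid adjustment set.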